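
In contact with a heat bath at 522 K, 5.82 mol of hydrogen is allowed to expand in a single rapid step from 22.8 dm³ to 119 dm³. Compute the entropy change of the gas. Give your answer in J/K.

Entropy is a state function, so ΔS_gas depends only on the end states.
For an isothermal ideal gas ΔS_gas = nR ln(V₂/V₁) = 5.82 × 8.314 × ln(119/22.8) = 80 J/K.

ΔS_gas = 80 J/K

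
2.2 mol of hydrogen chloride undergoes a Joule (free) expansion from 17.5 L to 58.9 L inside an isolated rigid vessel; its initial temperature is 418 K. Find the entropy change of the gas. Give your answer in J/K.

For an ideal gas in free expansion Q = 0 and W = 0, so T is unchanged.
Entropy is a state function; using a reversible isothermal path, ΔS_gas = nR ln(V₂/V₁) = 2.2 × 8.314 × ln(58.9/17.5) = 22.2 J/K.

ΔS_gas = 22.2 J/K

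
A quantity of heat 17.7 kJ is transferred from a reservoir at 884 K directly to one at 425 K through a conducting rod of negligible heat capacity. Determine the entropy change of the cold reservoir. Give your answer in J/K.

The cold reservoir gains heat Q, so ΔS_cold = +Q/T_C = 17700/425 = 41.6 J/K.

ΔS_cold = 41.6 J/K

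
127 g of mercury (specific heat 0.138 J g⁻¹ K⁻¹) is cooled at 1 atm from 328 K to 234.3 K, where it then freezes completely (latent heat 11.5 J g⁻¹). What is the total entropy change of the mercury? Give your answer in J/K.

Cooling step: ΔS₁ = m c ln(T_tr/T_i) = 127 × 0.138 × ln(234.3/328) = -5.896 J/K.
Phase change: ΔS₂ = −mL/T_tr = −127 × 11.5 / 234.3 = -6.233 J/K.
ΔS_total = (-5.896) + (-6.233) = -12.1 J/K.

ΔS = -12.1 J/K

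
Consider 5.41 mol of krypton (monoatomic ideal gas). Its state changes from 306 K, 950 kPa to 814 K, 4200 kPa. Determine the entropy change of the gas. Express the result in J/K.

ΔS = nC_p ln(T₂/T₁) − nR ln(P₂/P₁), with C_p = 5R/2 = 20.79 J mol⁻¹ K⁻¹ for a monoatomic ideal gas.
ΔS = 5.41 × [20.79 × ln(814/306) − 8.314 × ln(4200/950)] = 43.2 J/K.

ΔS = 43.2 J/K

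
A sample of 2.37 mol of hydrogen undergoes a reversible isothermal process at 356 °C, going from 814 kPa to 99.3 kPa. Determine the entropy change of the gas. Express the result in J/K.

ΔS_gas = 41.5 J/K

For an isothermal ideal gas ΔS_gas = nR ln(P₁/P₂) = 2.37 × 8.314 × ln(814/99.3) = 41.5 J/K.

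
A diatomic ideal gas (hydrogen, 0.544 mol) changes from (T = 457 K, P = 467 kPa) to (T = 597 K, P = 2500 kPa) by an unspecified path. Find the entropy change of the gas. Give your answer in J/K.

ΔS = nC_p ln(T₂/T₁) − nR ln(P₂/P₁), with C_p = 7R/2 = 29.1 J mol⁻¹ K⁻¹ for a diatomic ideal gas.
ΔS = 0.544 × [29.1 × ln(597/457) − 8.314 × ln(2500/467)] = -3.36 J/K.

ΔS = -3.36 J/K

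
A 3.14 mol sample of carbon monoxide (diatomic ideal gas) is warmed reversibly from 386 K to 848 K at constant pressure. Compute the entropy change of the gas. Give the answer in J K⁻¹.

ΔS = 71.9 J/K

At constant pressure, ΔS = nC_p ln(T₂/T₁) with C_p = 7R/2 = 29.1 J mol⁻¹ K⁻¹.
ΔS = 3.14 × 29.1 × ln(848/386) = 71.9 J/K.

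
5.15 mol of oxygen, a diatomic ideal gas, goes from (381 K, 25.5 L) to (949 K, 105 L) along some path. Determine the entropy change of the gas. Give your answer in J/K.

Entropy is a state function: ΔS = nC_V ln(T₂/T₁) + nR ln(V₂/V₁), with C_V = 5R/2 = 20.79 J mol⁻¹ K⁻¹ for a diatomic ideal gas.
ΔS = 5.15 × [20.79 × ln(949/381) + 8.314 × ln(105/25.5)] = 158 J/K.

ΔS = 158 J/K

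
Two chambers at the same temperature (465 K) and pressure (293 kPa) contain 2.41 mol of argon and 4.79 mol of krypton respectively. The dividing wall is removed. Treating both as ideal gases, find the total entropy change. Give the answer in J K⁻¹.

ΔS_mix = 38.2 J/K

Mole fractions: x_A = 2.41/7.2 = 0.335, x_B = 0.665.
ΔS_mix = −R(n_A ln x_A + n_B ln x_B) = −8.314 × (2.41 ln 0.335 + 4.79 ln 0.665) = 38.2 J/K.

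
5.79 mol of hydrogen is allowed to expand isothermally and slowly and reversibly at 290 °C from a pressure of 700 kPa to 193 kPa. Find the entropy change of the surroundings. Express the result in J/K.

For an isothermal ideal gas ΔS_gas = nR ln(P₁/P₂) = 5.79 × 8.314 × ln(700/193) = 62 J/K.
The process is reversible, so ΔS_surr = −ΔS_gas = -62 J/K and ΔS_universe = 0.

ΔS_surr = -62 J/K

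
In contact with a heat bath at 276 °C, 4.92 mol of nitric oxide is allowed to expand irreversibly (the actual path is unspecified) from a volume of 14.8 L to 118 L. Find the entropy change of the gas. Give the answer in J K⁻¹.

Entropy is a state function, so ΔS_gas depends only on the end states.
For an isothermal ideal gas ΔS_gas = nR ln(V₂/V₁) = 4.92 × 8.314 × ln(118/14.8) = 84.9 J/K.

ΔS_gas = 84.9 J/K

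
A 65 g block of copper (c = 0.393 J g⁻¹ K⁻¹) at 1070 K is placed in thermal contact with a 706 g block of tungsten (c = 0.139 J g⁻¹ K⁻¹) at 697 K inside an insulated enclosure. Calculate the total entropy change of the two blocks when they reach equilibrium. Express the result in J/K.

Energy balance: T_f = (m₁c₁T₁ + m₂c₂T₂)/(m₁c₁ + m₂c₂) = 774.04 K.
ΔS₁ = m₁c₁ ln(T_f/T₁) = 25.545 × ln(774.04/1070) = -8.271 J/K.
ΔS₂ = m₂c₂ ln(T_f/T₂) = 98.134 × ln(774.04/697) = 10.29 J/K.
ΔS_total = -8.271 + 10.29 = 2.02 J/K.

ΔS_total = 2.02 J/K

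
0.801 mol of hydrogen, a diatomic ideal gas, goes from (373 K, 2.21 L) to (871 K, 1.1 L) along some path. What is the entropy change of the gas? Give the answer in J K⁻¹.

ΔS = 9.47 J/K

Entropy is a state function: ΔS = nC_V ln(T₂/T₁) + nR ln(V₂/V₁), with C_V = 5R/2 = 20.79 J mol⁻¹ K⁻¹ for a diatomic ideal gas.
ΔS = 0.801 × [20.79 × ln(871/373) + 8.314 × ln(1.1/2.21)] = 9.47 J/K.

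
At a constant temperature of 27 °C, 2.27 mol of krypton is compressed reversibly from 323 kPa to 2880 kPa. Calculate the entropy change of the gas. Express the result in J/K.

ΔS_gas = -41.3 J/K

For an isothermal ideal gas ΔS_gas = nR ln(P₁/P₂) = 2.27 × 8.314 × ln(323/2880) = -41.3 J/K.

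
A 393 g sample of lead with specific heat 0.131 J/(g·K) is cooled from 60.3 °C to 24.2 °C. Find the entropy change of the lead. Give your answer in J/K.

ΔS = -5.9 J/K

In kelvin: T₁ = 333.45 K, T₂ = 297.35 K. ΔS = ∫dQ_rev/T = m c ln(T₂/T₁) = 393 × 0.131 × ln(297.35/333.45) = -5.9 J/K.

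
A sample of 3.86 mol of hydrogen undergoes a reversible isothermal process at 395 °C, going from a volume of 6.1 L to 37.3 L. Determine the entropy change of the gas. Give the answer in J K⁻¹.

For an isothermal ideal gas ΔS_gas = nR ln(V₂/V₁) = 3.86 × 8.314 × ln(37.3/6.1) = 58.1 J/K.

ΔS_gas = 58.1 J/K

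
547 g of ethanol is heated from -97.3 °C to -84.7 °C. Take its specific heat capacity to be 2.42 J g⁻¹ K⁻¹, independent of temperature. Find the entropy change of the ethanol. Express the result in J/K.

ΔS = 91.6 J/K

In kelvin: T₁ = 175.85 K, T₂ = 188.45 K. ΔS = ∫dQ_rev/T = m c ln(T₂/T₁) = 547 × 2.42 × ln(188.45/175.85) = 91.6 J/K.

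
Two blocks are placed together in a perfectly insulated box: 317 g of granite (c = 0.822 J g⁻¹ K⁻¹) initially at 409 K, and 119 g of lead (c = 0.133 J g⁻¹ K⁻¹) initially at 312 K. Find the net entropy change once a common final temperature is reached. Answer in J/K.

Energy balance: T_f = (m₁c₁T₁ + m₂c₂T₂)/(m₁c₁ + m₂c₂) = 403.45 K.
ΔS₁ = m₁c₁ ln(T_f/T₁) = 260.574 × ln(403.45/409) = -3.563 J/K.
ΔS₂ = m₂c₂ ln(T_f/T₂) = 15.827 × ln(403.45/312) = 4.068 J/K.
ΔS_total = -3.563 + 4.068 = 0.505 J/K.

ΔS_total = 0.505 J/K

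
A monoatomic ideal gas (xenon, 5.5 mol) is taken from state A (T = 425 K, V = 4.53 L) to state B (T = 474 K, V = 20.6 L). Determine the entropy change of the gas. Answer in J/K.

Entropy is a state function: ΔS = nC_V ln(T₂/T₁) + nR ln(V₂/V₁), with C_V = 3R/2 = 12.47 J mol⁻¹ K⁻¹ for a monoatomic ideal gas.
ΔS = 5.5 × [12.47 × ln(474/425) + 8.314 × ln(20.6/4.53)] = 76.7 J/K.

ΔS = 76.7 J/K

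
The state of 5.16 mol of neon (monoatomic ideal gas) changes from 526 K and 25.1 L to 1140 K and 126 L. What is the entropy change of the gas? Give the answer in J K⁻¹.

Entropy is a state function: ΔS = nC_V ln(T₂/T₁) + nR ln(V₂/V₁), with C_V = 3R/2 = 12.47 J mol⁻¹ K⁻¹ for a monoatomic ideal gas.
ΔS = 5.16 × [12.47 × ln(1140/526) + 8.314 × ln(126/25.1)] = 119 J/K.

ΔS = 119 J/K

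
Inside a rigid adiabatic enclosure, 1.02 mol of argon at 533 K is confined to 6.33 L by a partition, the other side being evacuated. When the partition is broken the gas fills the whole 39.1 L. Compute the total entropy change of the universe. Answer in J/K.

ΔS_universe = 15.4 J/K

No heat is exchanged and no work is done, so the ideal-gas temperature stays constant.
Entropy is a state function; using a reversible isothermal path, ΔS_gas = nR ln(V₂/V₁) = 1.02 × 8.314 × ln(39.1/6.33) = 15.4 J/K.
The insulated surroundings exchange no heat, so ΔS_surr = 0 and ΔS_universe = ΔS_gas.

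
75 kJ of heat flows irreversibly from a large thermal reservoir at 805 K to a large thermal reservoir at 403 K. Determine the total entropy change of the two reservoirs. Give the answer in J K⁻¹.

ΔS_hot = −Q/T_H = −75000/805 = -93.17 J/K and ΔS_cold = +Q/T_C = 75000/403 = 186.1 J/K.
ΔS_total = -93.17 + 186.1 = 92.9 J/K, positive as the second law requires.

ΔS_total = 92.9 J/K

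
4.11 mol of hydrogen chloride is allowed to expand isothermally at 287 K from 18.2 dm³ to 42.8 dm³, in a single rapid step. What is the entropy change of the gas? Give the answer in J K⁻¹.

Entropy is a state function, so ΔS_gas depends only on the end states.
For an isothermal ideal gas ΔS_gas = nR ln(V₂/V₁) = 4.11 × 8.314 × ln(42.8/18.2) = 29.2 J/K.

ΔS_gas = 29.2 J/K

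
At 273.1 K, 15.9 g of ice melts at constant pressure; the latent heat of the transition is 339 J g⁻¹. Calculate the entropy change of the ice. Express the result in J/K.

Heat absorbed by the substance: Q = mL = 15.9 × 339 = 5390.1 J.
At constant T, ΔS = Q_rev/T = 5390.1 / 273.1 = 19.7 J/K.

ΔS = 19.7 J/K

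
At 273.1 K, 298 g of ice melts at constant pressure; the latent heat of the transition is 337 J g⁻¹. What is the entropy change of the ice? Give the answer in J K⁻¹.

Heat absorbed by the substance: Q = mL = 298 × 337 = 100426 J.
At constant T, ΔS = Q_rev/T = 100426 / 273.1 = 368 J/K.

ΔS = 368 J/K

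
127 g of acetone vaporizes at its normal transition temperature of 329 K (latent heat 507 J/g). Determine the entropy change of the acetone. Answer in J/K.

Heat absorbed by the substance: Q = mL = 127 × 507 = 64389 J.
At constant T, ΔS = Q_rev/T = 64389 / 329 = 196 J/K.

ΔS = 196 J/K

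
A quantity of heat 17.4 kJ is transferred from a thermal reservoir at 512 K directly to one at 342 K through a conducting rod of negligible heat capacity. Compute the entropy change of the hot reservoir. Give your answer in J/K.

ΔS_hot = -34 J/K

The hot reservoir loses heat Q, so ΔS_hot = −Q/T_H = −17400/512 = -34 J/K.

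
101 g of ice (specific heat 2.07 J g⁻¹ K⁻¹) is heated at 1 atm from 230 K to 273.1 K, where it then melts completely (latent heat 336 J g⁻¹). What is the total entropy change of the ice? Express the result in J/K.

Warming step: ΔS₁ = m c ln(T_tr/T_i) = 101 × 2.07 × ln(273.1/230) = 35.91 J/K.
Phase change: ΔS₂ = +mL/T_tr = 101 × 336 / 273.1 = 124.3 J/K.
ΔS_total = (35.91) + (124.3) = 160 J/K.

ΔS = 160 J/K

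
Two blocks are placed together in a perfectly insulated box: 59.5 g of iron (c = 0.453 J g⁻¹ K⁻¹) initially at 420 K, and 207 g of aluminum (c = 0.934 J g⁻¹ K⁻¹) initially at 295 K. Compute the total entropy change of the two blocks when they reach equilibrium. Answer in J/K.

ΔS_total = 1.61 J/K

Energy balance: T_f = (m₁c₁T₁ + m₂c₂T₂)/(m₁c₁ + m₂c₂) = 310.29 K.
ΔS₁ = m₁c₁ ln(T_f/T₁) = 26.9535 × ln(310.29/420) = -8.16 J/K.
ΔS₂ = m₂c₂ ln(T_f/T₂) = 193.338 × ln(310.29/295) = 9.772 J/K.
ΔS_total = -8.16 + 9.772 = 1.61 J/K.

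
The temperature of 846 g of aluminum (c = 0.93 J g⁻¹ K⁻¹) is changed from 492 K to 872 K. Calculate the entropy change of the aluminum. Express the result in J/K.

ΔS = 450 J/K

ΔS = ∫dQ_rev/T = m c ln(T₂/T₁) = 846 × 0.93 × ln(872/492) = 450 J/K.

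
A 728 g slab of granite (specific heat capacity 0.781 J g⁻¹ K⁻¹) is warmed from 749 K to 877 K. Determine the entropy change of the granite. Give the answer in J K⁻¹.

ΔS = 89.7 J/K

ΔS = ∫dQ_rev/T = m c ln(T₂/T₁) = 728 × 0.781 × ln(877/749) = 89.7 J/K.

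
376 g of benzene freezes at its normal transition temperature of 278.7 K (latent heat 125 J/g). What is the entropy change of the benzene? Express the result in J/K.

Heat released by the substance: Q = −mL = −376 × 125 = −47000 J.
At constant T, ΔS = Q_rev/T = −47000 / 278.7 = -169 J/K.

ΔS = -169 J/K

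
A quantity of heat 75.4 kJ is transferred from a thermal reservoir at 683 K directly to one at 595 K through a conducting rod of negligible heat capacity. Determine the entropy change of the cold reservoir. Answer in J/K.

The cold reservoir gains heat Q, so ΔS_cold = +Q/T_C = 75400/595 = 127 J/K.

ΔS_cold = 127 J/K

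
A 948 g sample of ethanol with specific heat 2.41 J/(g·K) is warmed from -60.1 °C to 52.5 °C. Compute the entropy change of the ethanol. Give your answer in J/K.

ΔS = 969 J/K

In kelvin: T₁ = 213.05 K, T₂ = 325.65 K. ΔS = ∫dQ_rev/T = m c ln(T₂/T₁) = 948 × 2.41 × ln(325.65/213.05) = 969 J/K.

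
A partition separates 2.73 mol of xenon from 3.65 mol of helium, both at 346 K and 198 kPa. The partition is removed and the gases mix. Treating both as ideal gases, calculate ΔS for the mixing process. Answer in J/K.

ΔS_mix = 36.2 J/K

Mole fractions: x_A = 2.73/6.38 = 0.428, x_B = 0.572.
ΔS_mix = −R(n_A ln x_A + n_B ln x_B) = −8.314 × (2.73 ln 0.428 + 3.65 ln 0.572) = 36.2 J/K.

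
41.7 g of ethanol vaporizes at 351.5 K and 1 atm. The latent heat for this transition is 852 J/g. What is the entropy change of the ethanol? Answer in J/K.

ΔS = 101 J/K

Heat absorbed by the substance: Q = mL = 41.7 × 852 = 35528.4 J.
At constant T, ΔS = Q_rev/T = 35528.4 / 351.5 = 101 J/K.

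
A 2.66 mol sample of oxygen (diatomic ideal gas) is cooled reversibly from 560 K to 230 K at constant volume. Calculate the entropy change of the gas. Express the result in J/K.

At constant volume, ΔS = nC_V ln(T₂/T₁) with C_V = 5R/2 = 20.79 J mol⁻¹ K⁻¹.
ΔS = 2.66 × 20.79 × ln(230/560) = -49.2 J/K.

ΔS = -49.2 J/K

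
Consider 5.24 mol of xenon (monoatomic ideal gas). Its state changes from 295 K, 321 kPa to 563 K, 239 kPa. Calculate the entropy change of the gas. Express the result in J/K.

ΔS = 83.2 J/K

ΔS = nC_p ln(T₂/T₁) − nR ln(P₂/P₁), with C_p = 5R/2 = 20.79 J mol⁻¹ K⁻¹ for a monoatomic ideal gas.
ΔS = 5.24 × [20.79 × ln(563/295) − 8.314 × ln(239/321)] = 83.2 J/K.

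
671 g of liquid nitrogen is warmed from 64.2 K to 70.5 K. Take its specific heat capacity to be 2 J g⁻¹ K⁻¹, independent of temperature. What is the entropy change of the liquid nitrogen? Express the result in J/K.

ΔS = 126 J/K

ΔS = ∫dQ_rev/T = m c ln(T₂/T₁) = 671 × 2 × ln(70.5/64.2) = 126 J/K.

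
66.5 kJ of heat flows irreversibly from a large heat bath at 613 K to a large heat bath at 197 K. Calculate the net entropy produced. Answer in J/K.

ΔS_hot = −Q/T_H = −66500/613 = -108.5 J/K and ΔS_cold = +Q/T_C = 66500/197 = 337.6 J/K.
ΔS_total = -108.5 + 337.6 = 229 J/K, positive as the second law requires.

ΔS_total = 229 J/K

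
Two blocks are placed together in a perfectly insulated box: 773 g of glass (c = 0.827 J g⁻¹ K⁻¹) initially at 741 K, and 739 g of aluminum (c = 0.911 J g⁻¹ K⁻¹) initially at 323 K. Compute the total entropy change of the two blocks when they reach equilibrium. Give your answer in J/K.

ΔS_total = 111 J/K

Energy balance: T_f = (m₁c₁T₁ + m₂c₂T₂)/(m₁c₁ + m₂c₂) = 526.59 K.
ΔS₁ = m₁c₁ ln(T_f/T₁) = 639.271 × ln(526.59/741) = -218.4 J/K.
ΔS₂ = m₂c₂ ln(T_f/T₂) = 673.229 × ln(526.59/323) = 329.1 J/K.
ΔS_total = -218.4 + 329.1 = 111 J/K.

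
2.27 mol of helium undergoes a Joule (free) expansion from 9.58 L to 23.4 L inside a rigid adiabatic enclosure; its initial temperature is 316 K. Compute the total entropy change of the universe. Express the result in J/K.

ΔS_universe = 16.9 J/K

No heat is exchanged and no work is done, so the ideal-gas temperature stays constant.
Entropy is a state function; using a reversible isothermal path, ΔS_gas = nR ln(V₂/V₁) = 2.27 × 8.314 × ln(23.4/9.58) = 16.9 J/K.
The insulated surroundings exchange no heat, so ΔS_surr = 0 and ΔS_universe = ΔS_gas.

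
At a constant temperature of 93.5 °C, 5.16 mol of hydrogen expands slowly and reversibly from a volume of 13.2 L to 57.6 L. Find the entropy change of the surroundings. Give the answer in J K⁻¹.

For an isothermal ideal gas ΔS_gas = nR ln(V₂/V₁) = 5.16 × 8.314 × ln(57.6/13.2) = 63.2 J/K.
The process is reversible, so ΔS_surr = −ΔS_gas = -63.2 J/K and ΔS_universe = 0.

ΔS_surr = -63.2 J/K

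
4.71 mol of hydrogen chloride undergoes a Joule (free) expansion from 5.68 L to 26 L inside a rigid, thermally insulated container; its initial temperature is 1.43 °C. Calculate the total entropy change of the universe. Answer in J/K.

ΔS_universe = 59.6 J/K

No heat is exchanged and no work is done, so the ideal-gas temperature stays constant.
Entropy is a state function; using a reversible isothermal path, ΔS_gas = nR ln(V₂/V₁) = 4.71 × 8.314 × ln(26/5.68) = 59.6 J/K.
The insulated surroundings exchange no heat, so ΔS_surr = 0 and ΔS_universe = ΔS_gas.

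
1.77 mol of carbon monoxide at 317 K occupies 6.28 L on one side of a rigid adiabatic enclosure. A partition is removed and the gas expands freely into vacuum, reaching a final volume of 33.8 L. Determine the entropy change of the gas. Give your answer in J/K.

ΔS_gas = 24.8 J/K

For an ideal gas in free expansion Q = 0 and W = 0, so T is unchanged.
Entropy is a state function; using a reversible isothermal path, ΔS_gas = nR ln(V₂/V₁) = 1.77 × 8.314 × ln(33.8/6.28) = 24.8 J/K.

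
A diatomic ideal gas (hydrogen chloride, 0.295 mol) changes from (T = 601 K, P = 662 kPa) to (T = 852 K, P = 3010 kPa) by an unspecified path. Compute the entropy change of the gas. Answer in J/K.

ΔS = nC_p ln(T₂/T₁) − nR ln(P₂/P₁), with C_p = 7R/2 = 29.1 J mol⁻¹ K⁻¹ for a diatomic ideal gas.
ΔS = 0.295 × [29.1 × ln(852/601) − 8.314 × ln(3010/662)] = -0.719 J/K.

ΔS = -0.719 J/K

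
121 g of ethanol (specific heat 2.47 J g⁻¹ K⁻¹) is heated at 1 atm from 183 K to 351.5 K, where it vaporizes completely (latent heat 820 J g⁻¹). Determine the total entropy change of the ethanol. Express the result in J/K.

ΔS = 477 J/K

Warming step: ΔS₁ = m c ln(T_tr/T_i) = 121 × 2.47 × ln(351.5/183) = 195.1 J/K.
Phase change: ΔS₂ = +mL/T_tr = 121 × 820 / 351.5 = 282.3 J/K.
ΔS_total = (195.1) + (282.3) = 477 J/K.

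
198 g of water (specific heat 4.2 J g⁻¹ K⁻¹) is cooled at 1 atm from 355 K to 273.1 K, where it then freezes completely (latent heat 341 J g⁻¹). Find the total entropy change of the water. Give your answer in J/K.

Cooling step: ΔS₁ = m c ln(T_tr/T_i) = 198 × 4.2 × ln(273.1/355) = -218.1 J/K.
Phase change: ΔS₂ = −mL/T_tr = −198 × 341 / 273.1 = -247.2 J/K.
ΔS_total = (-218.1) + (-247.2) = -465 J/K.

ΔS = -465 J/K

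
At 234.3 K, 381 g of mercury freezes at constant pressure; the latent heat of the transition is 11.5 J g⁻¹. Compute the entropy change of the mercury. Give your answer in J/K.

ΔS = -18.7 J/K

Heat released by the substance: Q = −mL = −381 × 11.5 = −4381.5 J.
At constant T, ΔS = Q_rev/T = −4381.5 / 234.3 = -18.7 J/K.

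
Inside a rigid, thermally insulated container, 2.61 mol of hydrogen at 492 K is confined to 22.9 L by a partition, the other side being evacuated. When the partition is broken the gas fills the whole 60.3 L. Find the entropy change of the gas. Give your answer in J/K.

ΔS_gas = 21 J/K

No heat is exchanged and no work is done, so the ideal-gas temperature stays constant.
Entropy is a state function; using a reversible isothermal path, ΔS_gas = nR ln(V₂/V₁) = 2.61 × 8.314 × ln(60.3/22.9) = 21 J/K.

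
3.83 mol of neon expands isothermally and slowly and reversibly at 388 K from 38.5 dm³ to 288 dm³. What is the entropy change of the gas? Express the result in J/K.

ΔS_gas = 64.1 J/K

For an isothermal ideal gas ΔS_gas = nR ln(V₂/V₁) = 3.83 × 8.314 × ln(288/38.5) = 64.1 J/K.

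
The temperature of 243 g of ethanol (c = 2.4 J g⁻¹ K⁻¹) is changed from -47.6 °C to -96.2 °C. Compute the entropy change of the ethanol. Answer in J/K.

In kelvin: T₁ = 225.55 K, T₂ = 176.95 K. ΔS = ∫dQ_rev/T = m c ln(T₂/T₁) = 243 × 2.4 × ln(176.95/225.55) = -142 J/K.

ΔS = -142 J/K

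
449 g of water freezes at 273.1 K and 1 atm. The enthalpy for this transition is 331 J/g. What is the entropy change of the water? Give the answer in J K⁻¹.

ΔS = -544 J/K

Heat released by the substance: Q = −mL = −449 × 331 = −148619 J.
At constant T, ΔS = Q_rev/T = −148619 / 273.1 = -544 J/K.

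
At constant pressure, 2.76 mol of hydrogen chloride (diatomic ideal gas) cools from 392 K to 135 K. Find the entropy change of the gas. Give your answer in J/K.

At constant pressure, ΔS = nC_p ln(T₂/T₁) with C_p = 7R/2 = 29.1 J mol⁻¹ K⁻¹.
ΔS = 2.76 × 29.1 × ln(135/392) = -85.6 J/K.

ΔS = -85.6 J/K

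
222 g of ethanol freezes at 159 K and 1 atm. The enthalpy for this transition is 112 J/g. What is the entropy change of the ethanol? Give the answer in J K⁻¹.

ΔS = -156 J/K

Heat released by the substance: Q = −mL = −222 × 112 = −24864 J.
At constant T, ΔS = Q_rev/T = −24864 / 159 = -156 J/K.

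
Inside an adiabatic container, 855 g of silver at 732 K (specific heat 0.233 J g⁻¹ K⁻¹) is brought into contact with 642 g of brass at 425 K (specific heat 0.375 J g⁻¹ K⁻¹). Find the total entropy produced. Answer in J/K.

ΔS_total = 16.2 J/K

Energy balance: T_f = (m₁c₁T₁ + m₂c₂T₂)/(m₁c₁ + m₂c₂) = 564.01 K.
ΔS₁ = m₁c₁ ln(T_f/T₁) = 199.215 × ln(564.01/732) = -51.94 J/K.
ΔS₂ = m₂c₂ ln(T_f/T₂) = 240.75 × ln(564.01/425) = 68.13 J/K.
ΔS_total = -51.94 + 68.13 = 16.2 J/K.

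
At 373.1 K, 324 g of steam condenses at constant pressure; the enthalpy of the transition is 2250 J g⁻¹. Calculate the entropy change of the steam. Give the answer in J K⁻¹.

ΔS = -1950 J/K

Heat released by the substance: Q = −mL = −324 × 2250 = −729000 J.
At constant T, ΔS = Q_rev/T = −729000 / 373.1 = -1950 J/K.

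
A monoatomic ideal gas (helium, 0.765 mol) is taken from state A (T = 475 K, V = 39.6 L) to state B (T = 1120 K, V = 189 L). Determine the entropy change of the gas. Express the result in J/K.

ΔS = 18.1 J/K

Entropy is a state function: ΔS = nC_V ln(T₂/T₁) + nR ln(V₂/V₁), with C_V = 3R/2 = 12.47 J mol⁻¹ K⁻¹ for a monoatomic ideal gas.
ΔS = 0.765 × [12.47 × ln(1120/475) + 8.314 × ln(189/39.6)] = 18.1 J/K.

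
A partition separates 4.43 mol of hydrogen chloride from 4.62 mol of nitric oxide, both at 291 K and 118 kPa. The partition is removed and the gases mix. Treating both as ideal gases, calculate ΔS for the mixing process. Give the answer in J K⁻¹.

Mole fractions: x_A = 4.43/9.05 = 0.49, x_B = 0.51.
ΔS_mix = −R(n_A ln x_A + n_B ln x_B) = −8.314 × (4.43 ln 0.49 + 4.62 ln 0.51) = 52.1 J/K.

ΔS_mix = 52.1 J/K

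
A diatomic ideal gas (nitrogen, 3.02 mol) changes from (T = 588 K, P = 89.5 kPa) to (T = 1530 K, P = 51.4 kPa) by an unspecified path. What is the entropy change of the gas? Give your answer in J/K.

ΔS = nC_p ln(T₂/T₁) − nR ln(P₂/P₁), with C_p = 7R/2 = 29.1 J mol⁻¹ K⁻¹ for a diatomic ideal gas.
ΔS = 3.02 × [29.1 × ln(1530/588) − 8.314 × ln(51.4/89.5)] = 98 J/K.

ΔS = 98 J/K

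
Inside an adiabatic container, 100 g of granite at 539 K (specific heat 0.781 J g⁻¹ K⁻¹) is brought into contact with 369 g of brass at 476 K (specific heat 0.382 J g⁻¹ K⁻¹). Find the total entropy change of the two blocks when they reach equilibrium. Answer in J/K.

Energy balance: T_f = (m₁c₁T₁ + m₂c₂T₂)/(m₁c₁ + m₂c₂) = 498.46 K.
ΔS₁ = m₁c₁ ln(T_f/T₁) = 78.1 × ln(498.46/539) = -6.1066 J/K.
ΔS₂ = m₂c₂ ln(T_f/T₂) = 140.958 × ln(498.46/476) = 6.4993 J/K.
ΔS_total = -6.1066 + 6.4993 = 0.393 J/K.

ΔS_total = 0.393 J/K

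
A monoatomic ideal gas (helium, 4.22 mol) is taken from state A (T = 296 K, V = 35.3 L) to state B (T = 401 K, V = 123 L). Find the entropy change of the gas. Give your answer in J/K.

Entropy is a state function: ΔS = nC_V ln(T₂/T₁) + nR ln(V₂/V₁), with C_V = 3R/2 = 12.47 J mol⁻¹ K⁻¹ for a monoatomic ideal gas.
ΔS = 4.22 × [12.47 × ln(401/296) + 8.314 × ln(123/35.3)] = 59.8 J/K.

ΔS = 59.8 J/K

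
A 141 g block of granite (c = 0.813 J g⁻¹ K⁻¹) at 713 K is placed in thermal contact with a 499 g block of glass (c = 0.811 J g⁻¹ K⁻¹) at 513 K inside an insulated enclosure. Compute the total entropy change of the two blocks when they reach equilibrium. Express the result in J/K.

Energy balance: T_f = (m₁c₁T₁ + m₂c₂T₂)/(m₁c₁ + m₂c₂) = 557.15 K.
ΔS₁ = m₁c₁ ln(T_f/T₁) = 114.633 × ln(557.15/713) = -28.274 J/K.
ΔS₂ = m₂c₂ ln(T_f/T₂) = 404.689 × ln(557.15/513) = 33.409 J/K.
ΔS_total = -28.274 + 33.409 = 5.13 J/K.

ΔS_total = 5.13 J/K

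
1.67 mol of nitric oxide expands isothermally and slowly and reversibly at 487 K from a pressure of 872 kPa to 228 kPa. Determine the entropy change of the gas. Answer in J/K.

ΔS_gas = 18.6 J/K

For an isothermal ideal gas ΔS_gas = nR ln(P₁/P₂) = 1.67 × 8.314 × ln(872/228) = 18.6 J/K.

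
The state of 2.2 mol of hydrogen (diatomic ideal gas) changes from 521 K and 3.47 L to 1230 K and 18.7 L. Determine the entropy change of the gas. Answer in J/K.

ΔS = 70.1 J/K

Entropy is a state function: ΔS = nC_V ln(T₂/T₁) + nR ln(V₂/V₁), with C_V = 5R/2 = 20.79 J mol⁻¹ K⁻¹ for a diatomic ideal gas.
ΔS = 2.2 × [20.79 × ln(1230/521) + 8.314 × ln(18.7/3.47)] = 70.1 J/K.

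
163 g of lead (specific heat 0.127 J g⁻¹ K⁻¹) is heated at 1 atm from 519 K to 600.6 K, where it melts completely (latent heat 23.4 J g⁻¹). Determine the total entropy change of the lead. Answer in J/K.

Warming step: ΔS₁ = m c ln(T_tr/T_i) = 163 × 0.127 × ln(600.6/519) = 3.023 J/K.
Phase change: ΔS₂ = +mL/T_tr = 163 × 23.4 / 600.6 = 6.351 J/K.
ΔS_total = (3.023) + (6.351) = 9.37 J/K.

ΔS = 9.37 J/K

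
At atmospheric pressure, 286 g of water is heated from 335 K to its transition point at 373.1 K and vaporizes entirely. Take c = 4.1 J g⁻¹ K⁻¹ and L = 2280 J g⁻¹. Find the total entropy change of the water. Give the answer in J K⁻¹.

Warming step: ΔS₁ = m c ln(T_tr/T_i) = 286 × 4.1 × ln(373.1/335) = 126.3 J/K.
Phase change: ΔS₂ = +mL/T_tr = 286 × 2280 / 373.1 = 1748 J/K.
ΔS_total = (126.3) + (1748) = 1870 J/K.

ΔS = 1870 J/K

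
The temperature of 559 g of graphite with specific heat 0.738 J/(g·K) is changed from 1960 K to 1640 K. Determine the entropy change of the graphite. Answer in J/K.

ΔS = -73.5 J/K

ΔS = ∫dQ_rev/T = m c ln(T₂/T₁) = 559 × 0.738 × ln(1640/1960) = -73.5 J/K.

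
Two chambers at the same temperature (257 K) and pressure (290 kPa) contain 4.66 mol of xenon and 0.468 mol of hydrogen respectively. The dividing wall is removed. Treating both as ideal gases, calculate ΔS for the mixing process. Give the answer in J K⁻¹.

Mole fractions: x_A = 4.66/5.13 = 0.909, x_B = 0.0913.
ΔS_mix = −R(n_A ln x_A + n_B ln x_B) = −8.314 × (4.66 ln 0.909 + 0.468 ln 0.0913) = 13 J/K.

ΔS_mix = 13 J/K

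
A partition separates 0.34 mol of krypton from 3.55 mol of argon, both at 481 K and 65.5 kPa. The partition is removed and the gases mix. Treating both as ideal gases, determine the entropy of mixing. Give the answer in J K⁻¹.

ΔS_mix = 9.59 J/K

Mole fractions: x_A = 0.34/3.89 = 0.0874, x_B = 0.913.
ΔS_mix = −R(n_A ln x_A + n_B ln x_B) = −8.314 × (0.34 ln 0.0874 + 3.55 ln 0.913) = 9.59 J/K.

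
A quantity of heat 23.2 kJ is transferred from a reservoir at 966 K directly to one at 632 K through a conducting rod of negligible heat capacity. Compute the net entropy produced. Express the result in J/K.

ΔS_hot = −Q/T_H = −23200/966 = -24.02 J/K and ΔS_cold = +Q/T_C = 23200/632 = 36.71 J/K.
ΔS_total = -24.02 + 36.71 = 12.7 J/K, positive as the second law requires.

ΔS_total = 12.7 J/K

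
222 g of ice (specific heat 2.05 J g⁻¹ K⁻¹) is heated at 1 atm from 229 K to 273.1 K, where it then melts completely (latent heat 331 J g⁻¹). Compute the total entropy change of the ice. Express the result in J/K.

ΔS = 349 J/K

Warming step: ΔS₁ = m c ln(T_tr/T_i) = 222 × 2.05 × ln(273.1/229) = 80.15 J/K.
Phase change: ΔS₂ = +mL/T_tr = 222 × 331 / 273.1 = 269.1 J/K.
ΔS_total = (80.15) + (269.1) = 349 J/K.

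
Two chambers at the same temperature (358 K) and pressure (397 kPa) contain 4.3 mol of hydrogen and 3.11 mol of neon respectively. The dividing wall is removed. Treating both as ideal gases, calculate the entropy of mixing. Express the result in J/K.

Mole fractions: x_A = 4.3/7.41 = 0.58, x_B = 0.42.
ΔS_mix = −R(n_A ln x_A + n_B ln x_B) = −8.314 × (4.3 ln 0.58 + 3.11 ln 0.42) = 41.9 J/K.

ΔS_mix = 41.9 J/K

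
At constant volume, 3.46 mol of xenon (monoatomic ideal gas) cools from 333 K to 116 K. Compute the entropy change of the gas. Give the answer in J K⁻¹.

ΔS = -45.5 J/K

At constant volume, ΔS = nC_V ln(T₂/T₁) with C_V = 3R/2 = 12.47 J mol⁻¹ K⁻¹.
ΔS = 3.46 × 12.47 × ln(116/333) = -45.5 J/K.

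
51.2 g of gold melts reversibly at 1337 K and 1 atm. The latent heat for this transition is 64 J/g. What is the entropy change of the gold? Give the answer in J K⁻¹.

ΔS = 2.45 J/K

Heat absorbed by the substance: Q = mL = 51.2 × 64 = 3276.8 J.
At constant T, ΔS = Q_rev/T = 3276.8 / 1337 = 2.45 J/K.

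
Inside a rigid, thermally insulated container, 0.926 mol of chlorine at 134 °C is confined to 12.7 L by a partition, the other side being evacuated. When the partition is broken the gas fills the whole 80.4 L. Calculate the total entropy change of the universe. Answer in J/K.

ΔS_universe = 14.2 J/K

No heat is exchanged and no work is done, so the ideal-gas temperature stays constant.
Entropy is a state function; using a reversible isothermal path, ΔS_gas = nR ln(V₂/V₁) = 0.926 × 8.314 × ln(80.4/12.7) = 14.2 J/K.
The insulated surroundings exchange no heat, so ΔS_surr = 0 and ΔS_universe = ΔS_gas.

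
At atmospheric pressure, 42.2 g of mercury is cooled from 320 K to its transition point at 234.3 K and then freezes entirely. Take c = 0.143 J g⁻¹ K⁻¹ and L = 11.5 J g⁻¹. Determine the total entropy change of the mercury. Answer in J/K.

Cooling step: ΔS₁ = m c ln(T_tr/T_i) = 42.2 × 0.143 × ln(234.3/320) = -1.881 J/K.
Phase change: ΔS₂ = −mL/T_tr = −42.2 × 11.5 / 234.3 = -2.071 J/K.
ΔS_total = (-1.881) + (-2.071) = -3.95 J/K.

ΔS = -3.95 J/K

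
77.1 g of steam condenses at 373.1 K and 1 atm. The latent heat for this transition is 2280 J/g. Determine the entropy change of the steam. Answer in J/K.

Heat released by the substance: Q = −mL = −77.1 × 2280 = −175788 J.
At constant T, ΔS = Q_rev/T = −175788 / 373.1 = -471 J/K.

ΔS = -471 J/K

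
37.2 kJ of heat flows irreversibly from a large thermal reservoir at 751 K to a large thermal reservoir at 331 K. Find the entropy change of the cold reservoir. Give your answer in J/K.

The cold reservoir gains heat Q, so ΔS_cold = +Q/T_C = 37200/331 = 112 J/K.

ΔS_cold = 112 J/K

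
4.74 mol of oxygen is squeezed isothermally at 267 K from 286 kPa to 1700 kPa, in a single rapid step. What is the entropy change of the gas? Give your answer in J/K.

Entropy is a state function, so ΔS_gas depends only on the end states.
For an isothermal ideal gas ΔS_gas = nR ln(P₁/P₂) = 4.74 × 8.314 × ln(286/1700) = -70.2 J/K.

ΔS_gas = -70.2 J/K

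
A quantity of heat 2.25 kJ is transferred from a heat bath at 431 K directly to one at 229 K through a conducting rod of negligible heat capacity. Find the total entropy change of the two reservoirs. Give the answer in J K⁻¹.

ΔS_hot = −Q/T_H = −2250/431 = -5.22 J/K and ΔS_cold = +Q/T_C = 2250/229 = 9.825 J/K.
ΔS_total = -5.22 + 9.825 = 4.6 J/K, positive as the second law requires.

ΔS_total = 4.6 J/K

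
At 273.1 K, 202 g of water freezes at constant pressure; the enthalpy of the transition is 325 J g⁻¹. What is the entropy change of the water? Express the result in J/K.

Heat released by the substance: Q = −mL = −202 × 325 = −65650 J.
At constant T, ΔS = Q_rev/T = −65650 / 273.1 = -240 J/K.

ΔS = -240 J/K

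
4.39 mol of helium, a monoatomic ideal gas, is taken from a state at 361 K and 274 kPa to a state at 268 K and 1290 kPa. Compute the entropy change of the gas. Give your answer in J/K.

ΔS = nC_p ln(T₂/T₁) − nR ln(P₂/P₁), with C_p = 5R/2 = 20.79 J mol⁻¹ K⁻¹ for a monoatomic ideal gas.
ΔS = 4.39 × [20.79 × ln(268/361) − 8.314 × ln(1290/274)] = -83.7 J/K.

ΔS = -83.7 J/K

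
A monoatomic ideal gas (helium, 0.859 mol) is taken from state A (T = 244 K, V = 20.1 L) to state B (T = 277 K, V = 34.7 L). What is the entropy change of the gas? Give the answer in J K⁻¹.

Entropy is a state function: ΔS = nC_V ln(T₂/T₁) + nR ln(V₂/V₁), with C_V = 3R/2 = 12.47 J mol⁻¹ K⁻¹ for a monoatomic ideal gas.
ΔS = 0.859 × [12.47 × ln(277/244) + 8.314 × ln(34.7/20.1)] = 5.26 J/K.

ΔS = 5.26 J/K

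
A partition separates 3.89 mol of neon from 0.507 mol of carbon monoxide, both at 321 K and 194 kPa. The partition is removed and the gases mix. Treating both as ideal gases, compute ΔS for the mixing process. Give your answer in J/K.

ΔS_mix = 13.1 J/K

Mole fractions: x_A = 3.89/4.4 = 0.885, x_B = 0.115.
ΔS_mix = −R(n_A ln x_A + n_B ln x_B) = −8.314 × (3.89 ln 0.885 + 0.507 ln 0.115) = 13.1 J/K.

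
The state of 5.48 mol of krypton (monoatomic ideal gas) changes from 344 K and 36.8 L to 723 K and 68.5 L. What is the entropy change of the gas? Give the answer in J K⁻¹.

ΔS = 79.1 J/K

Entropy is a state function: ΔS = nC_V ln(T₂/T₁) + nR ln(V₂/V₁), with C_V = 3R/2 = 12.47 J mol⁻¹ K⁻¹ for a monoatomic ideal gas.
ΔS = 5.48 × [12.47 × ln(723/344) + 8.314 × ln(68.5/36.8)] = 79.1 J/K.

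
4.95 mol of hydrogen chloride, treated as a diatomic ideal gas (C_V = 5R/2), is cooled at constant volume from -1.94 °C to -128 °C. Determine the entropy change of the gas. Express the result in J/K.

In kelvin: T₁ = 271.21 K, T₂ = 145.15 K. At constant volume, ΔS = nC_V ln(T₂/T₁) with C_V = 5R/2 = 20.79 J mol⁻¹ K⁻¹.
ΔS = 4.95 × 20.79 × ln(145.15/271.21) = -64.3 J/K.

ΔS = -64.3 J/K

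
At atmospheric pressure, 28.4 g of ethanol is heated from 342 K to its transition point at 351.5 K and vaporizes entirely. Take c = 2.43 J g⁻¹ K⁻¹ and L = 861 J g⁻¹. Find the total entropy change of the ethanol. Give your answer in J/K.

ΔS = 71.5 J/K

Warming step: ΔS₁ = m c ln(T_tr/T_i) = 28.4 × 2.43 × ln(351.5/342) = 1.891 J/K.
Phase change: ΔS₂ = +mL/T_tr = 28.4 × 861 / 351.5 = 69.57 J/K.
ΔS_total = (1.891) + (69.57) = 71.5 J/K.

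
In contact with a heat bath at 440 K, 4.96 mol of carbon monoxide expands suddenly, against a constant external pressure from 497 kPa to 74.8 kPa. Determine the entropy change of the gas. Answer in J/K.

ΔS_gas = 78.1 J/K

Entropy is a state function, so ΔS_gas depends only on the end states.
For an isothermal ideal gas ΔS_gas = nR ln(P₁/P₂) = 4.96 × 8.314 × ln(497/74.8) = 78.1 J/K.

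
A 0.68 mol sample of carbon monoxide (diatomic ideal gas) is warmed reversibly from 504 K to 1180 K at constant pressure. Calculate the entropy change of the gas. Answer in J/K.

ΔS = 16.8 J/K

At constant pressure, ΔS = nC_p ln(T₂/T₁) with C_p = 7R/2 = 29.1 J mol⁻¹ K⁻¹.
ΔS = 0.68 × 29.1 × ln(1180/504) = 16.8 J/K.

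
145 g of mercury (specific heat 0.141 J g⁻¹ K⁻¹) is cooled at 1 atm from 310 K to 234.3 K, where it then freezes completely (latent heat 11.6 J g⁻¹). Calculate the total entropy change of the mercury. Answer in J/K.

Cooling step: ΔS₁ = m c ln(T_tr/T_i) = 145 × 0.141 × ln(234.3/310) = -5.724 J/K.
Phase change: ΔS₂ = −mL/T_tr = −145 × 11.6 / 234.3 = -7.179 J/K.
ΔS_total = (-5.724) + (-7.179) = -12.9 J/K.

ΔS = -12.9 J/K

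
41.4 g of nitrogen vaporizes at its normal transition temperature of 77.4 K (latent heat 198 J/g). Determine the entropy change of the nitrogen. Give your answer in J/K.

Heat absorbed by the substance: Q = mL = 41.4 × 198 = 8197.2 J.
At constant T, ΔS = Q_rev/T = 8197.2 / 77.4 = 106 J/K.

ΔS = 106 J/K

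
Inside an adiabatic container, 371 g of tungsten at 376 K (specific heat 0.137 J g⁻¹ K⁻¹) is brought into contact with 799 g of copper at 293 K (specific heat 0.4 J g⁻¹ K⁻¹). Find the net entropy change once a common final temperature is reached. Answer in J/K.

Energy balance: T_f = (m₁c₁T₁ + m₂c₂T₂)/(m₁c₁ + m₂c₂) = 304.39 K.
ΔS₁ = m₁c₁ ln(T_f/T₁) = 50.827 × ln(304.39/376) = -10.74 J/K.
ΔS₂ = m₂c₂ ln(T_f/T₂) = 319.6 × ln(304.39/293) = 12.19 J/K.
ΔS_total = -10.74 + 12.19 = 1.45 J/K.

ΔS_total = 1.45 J/K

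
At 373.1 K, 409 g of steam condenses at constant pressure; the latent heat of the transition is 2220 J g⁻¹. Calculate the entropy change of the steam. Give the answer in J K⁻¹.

ΔS = -2430 J/K

Heat released by the substance: Q = −mL = −409 × 2220 = −907980 J.
At constant T, ΔS = Q_rev/T = −907980 / 373.1 = -2430 J/K.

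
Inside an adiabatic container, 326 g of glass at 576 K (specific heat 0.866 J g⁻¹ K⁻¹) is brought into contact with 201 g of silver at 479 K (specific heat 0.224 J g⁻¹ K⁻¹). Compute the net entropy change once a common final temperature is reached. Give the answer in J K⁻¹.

ΔS_total = 0.631 J/K

Energy balance: T_f = (m₁c₁T₁ + m₂c₂T₂)/(m₁c₁ + m₂c₂) = 562.66 K.
ΔS₁ = m₁c₁ ln(T_f/T₁) = 282.316 × ln(562.66/576) = -6.6162 J/K.
ΔS₂ = m₂c₂ ln(T_f/T₂) = 45.024 × ln(562.66/479) = 7.2476 J/K.
ΔS_total = -6.6162 + 7.2476 = 0.631 J/K.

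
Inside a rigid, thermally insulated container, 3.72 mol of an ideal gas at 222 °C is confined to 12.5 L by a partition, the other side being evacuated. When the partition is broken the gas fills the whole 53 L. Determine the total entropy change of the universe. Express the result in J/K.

For an ideal gas in free expansion Q = 0 and W = 0, so T is unchanged.
Entropy is a state function; using a reversible isothermal path, ΔS_gas = nR ln(V₂/V₁) = 3.72 × 8.314 × ln(53/12.5) = 44.7 J/K.
The insulated surroundings exchange no heat, so ΔS_surr = 0 and ΔS_universe = ΔS_gas.

ΔS_universe = 44.7 J/K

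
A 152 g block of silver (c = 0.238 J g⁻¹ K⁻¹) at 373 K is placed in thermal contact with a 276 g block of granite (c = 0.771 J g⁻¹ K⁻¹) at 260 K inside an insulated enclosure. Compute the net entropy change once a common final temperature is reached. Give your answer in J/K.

ΔS_total = 2.19 J/K

Energy balance: T_f = (m₁c₁T₁ + m₂c₂T₂)/(m₁c₁ + m₂c₂) = 276.42 K.
ΔS₁ = m₁c₁ ln(T_f/T₁) = 36.176 × ln(276.42/373) = -10.84 J/K.
ΔS₂ = m₂c₂ ln(T_f/T₂) = 212.796 × ln(276.42/260) = 13.03 J/K.
ΔS_total = -10.84 + 13.03 = 2.19 J/K.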